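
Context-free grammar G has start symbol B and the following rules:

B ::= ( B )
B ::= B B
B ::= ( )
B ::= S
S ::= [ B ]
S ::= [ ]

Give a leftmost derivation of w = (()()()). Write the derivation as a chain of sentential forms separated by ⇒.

B ⇒ (B)   [B ::= ( B )]
(B) ⇒ (BB)   [B ::= B B]
(BB) ⇒ (BBB)   [B ::= B B]
(BBB) ⇒ (()BB)   [B ::= ( )]
(()BB) ⇒ (()()B)   [B ::= ( )]
(()()B) ⇒ (()()())   [B ::= ( )]

B ⇒ (B) ⇒ (BB) ⇒ (BBB) ⇒ (()BB) ⇒ (()()B) ⇒ (()()())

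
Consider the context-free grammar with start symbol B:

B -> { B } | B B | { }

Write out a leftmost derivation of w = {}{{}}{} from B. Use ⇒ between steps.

B⇒BB⇒BBB⇒{}BB⇒{}{B}B⇒{}{{}}B⇒{}{{}}{}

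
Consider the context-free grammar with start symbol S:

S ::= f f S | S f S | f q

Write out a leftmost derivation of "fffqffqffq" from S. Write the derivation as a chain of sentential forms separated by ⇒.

S⇒SfS⇒SfSfS⇒ffSfSfS⇒fffqfSfS⇒fffqffqfS⇒fffqffqffq

S ⇒ SfS   [S ::= S f S]
SfS ⇒ SfSfS   [S ::= S f S]
SfSfS ⇒ ffSfSfS   [S ::= f f S]
ffSfSfS ⇒ fffqfSfS   [S ::= f q]
fffqfSfS ⇒ fffqffqfS   [S ::= f q]
fffqffqfS ⇒ fffqffqffq   [S ::= f q]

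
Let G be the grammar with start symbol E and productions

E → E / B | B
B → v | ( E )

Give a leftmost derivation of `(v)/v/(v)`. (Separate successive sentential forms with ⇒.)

E⇒E/B⇒E/B/B⇒B/B/B⇒(E)/B/B⇒(B)/B/B⇒(v)/B/B⇒(v)/v/B⇒(v)/v/(E)⇒(v)/v/(B)⇒(v)/v/(v)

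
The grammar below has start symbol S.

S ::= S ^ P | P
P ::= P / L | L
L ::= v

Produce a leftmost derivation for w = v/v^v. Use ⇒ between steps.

S ⇒ S^P   [S ::= S ^ P]
S^P ⇒ P^P   [S ::= P]
P^P ⇒ P/L^P   [P ::= P / L]
P/L^P ⇒ L/L^P   [P ::= L]
L/L^P ⇒ v/L^P   [L ::= v]
v/L^P ⇒ v/v^P   [L ::= v]
v/v^P ⇒ v/v^L   [P ::= L]
v/v^L ⇒ v/v^v   [L ::= v]

S ⇒ S^P ⇒ P^P ⇒ P/L^P ⇒ L/L^P ⇒ v/L^P ⇒ v/v^P ⇒ v/v^L ⇒ v/v^v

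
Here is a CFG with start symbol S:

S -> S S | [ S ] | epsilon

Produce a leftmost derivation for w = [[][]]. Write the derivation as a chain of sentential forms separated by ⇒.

S ⇒ [S] ⇒ [SS] ⇒ [[S]S] ⇒ [[]S] ⇒ [[][S]] ⇒ [[][]]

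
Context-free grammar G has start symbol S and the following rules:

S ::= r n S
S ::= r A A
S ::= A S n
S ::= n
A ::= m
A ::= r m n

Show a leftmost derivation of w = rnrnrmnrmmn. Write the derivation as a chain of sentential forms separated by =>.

S => rnS => rnrnS => rnrnASn => rnrnrmnSn => rnrnrmnrAAn => rnrnrmnrmAn => rnrnrmnrmmn

S => rnS   [S ::= r n S]
rnS => rnrnS   [S ::= r n S]
rnrnS => rnrnASn   [S ::= A S n]
rnrnASn => rnrnrmnSn   [A ::= r m n]
rnrnrmnSn => rnrnrmnrAAn   [S ::= r A A]
rnrnrmnrAAn => rnrnrmnrmAn   [A ::= m]
rnrnrmnrmAn => rnrnrmnrmmn   [A ::= m]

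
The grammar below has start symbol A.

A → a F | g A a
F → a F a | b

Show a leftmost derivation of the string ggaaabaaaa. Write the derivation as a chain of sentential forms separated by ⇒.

A ⇒ gAa   [A → g A a]
gAa ⇒ ggAaa   [A → g A a]
ggAaa ⇒ ggaFaa   [A → a F]
ggaFaa ⇒ ggaaFaaa   [F → a F a]
ggaaFaaa ⇒ ggaaaFaaaa   [F → a F a]
ggaaaFaaaa ⇒ ggaaabaaaa   [F → b]

A ⇒ gAa ⇒ ggAaa ⇒ ggaFaa ⇒ ggaaFaaa ⇒ ggaaaFaaaa ⇒ ggaaabaaaa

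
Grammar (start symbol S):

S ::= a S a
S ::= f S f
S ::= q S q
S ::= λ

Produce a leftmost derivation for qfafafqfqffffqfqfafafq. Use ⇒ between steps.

S⇒qSq⇒qfSfq⇒qfaSafq⇒qfafSfafq⇒qfafaSafafq⇒qfafafSfafafq⇒qfafafqSqfafafq⇒qfafafqfSfqfafafq⇒qfafafqfqSqfqfafafq⇒qfafafqfqfSfqfqfafafq⇒qfafafqfqffSffqfqfafafq⇒qfafafqfqffffqfqfafafq

S ⇒ qSq   [S ::= q S q]
qSq ⇒ qfSfq   [S ::= f S f]
qfSfq ⇒ qfaSafq   [S ::= a S a]
qfaSafq ⇒ qfafSfafq   [S ::= f S f]
qfafSfafq ⇒ qfafaSafafq   [S ::= a S a]
qfafaSafafq ⇒ qfafafSfafafq   [S ::= f S f]
qfafafSfafafq ⇒ qfafafqSqfafafq   [S ::= q S q]
qfafafqSqfafafq ⇒ qfafafqfSfqfafafq   [S ::= f S f]
qfafafqfSfqfafafq ⇒ qfafafqfqSqfqfafafq   [S ::= q S q]
qfafafqfqSqfqfafafq ⇒ qfafafqfqfSfqfqfafafq   [S ::= f S f]
qfafafqfqfSfqfqfafafq ⇒ qfafafqfqffSffqfqfafafq   [S ::= f S f]
qfafafqfqffSffqfqfafafq ⇒ qfafafqfqffffqfqfafafq   [S ::= λ]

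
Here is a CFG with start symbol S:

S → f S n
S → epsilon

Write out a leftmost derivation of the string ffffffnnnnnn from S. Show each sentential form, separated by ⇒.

S ⇒ fSn ⇒ ffSnn ⇒ fffSnnn ⇒ ffffSnnnn ⇒ fffffSnnnnn ⇒ ffffffSnnnnnn ⇒ ffffffnnnnnn

S ⇒ fSn   [S → f S n]
fSn ⇒ ffSnn   [S → f S n]
ffSnn ⇒ fffSnnn   [S → f S n]
fffSnnn ⇒ ffffSnnnn   [S → f S n]
ffffSnnnn ⇒ fffffSnnnnn   [S → f S n]
fffffSnnnnn ⇒ ffffffSnnnnnn   [S → f S n]
ffffffSnnnnnn ⇒ ffffffnnnnnn   [S → epsilon]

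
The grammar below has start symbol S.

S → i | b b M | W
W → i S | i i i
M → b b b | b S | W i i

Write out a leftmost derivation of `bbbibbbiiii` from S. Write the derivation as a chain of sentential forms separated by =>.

S => bbM   [S → b b M]
bbM => bbbS   [M → b S]
bbbS => bbbW   [S → W]
bbbW => bbbiS   [W → i S]
bbbiS => bbbibbM   [S → b b M]
bbbibbM => bbbibbbS   [M → b S]
bbbibbbS => bbbibbbW   [S → W]
bbbibbbW => bbbibbbiS   [W → i S]
bbbibbbiS => bbbibbbiW   [S → W]
bbbibbbiW => bbbibbbiiii   [W → i i i]

S => bbM => bbbS => bbbW => bbbiS => bbbibbM => bbbibbbS => bbbibbbW => bbbibbbiS => bbbibbbiW => bbbibbbiiii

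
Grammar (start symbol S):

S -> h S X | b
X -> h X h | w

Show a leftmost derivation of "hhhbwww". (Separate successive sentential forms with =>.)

S => hSX   [S -> h S X]
hSX => hhSXX   [S -> h S X]
hhSXX => hhhSXXX   [S -> h S X]
hhhSXXX => hhhbXXX   [S -> b]
hhhbXXX => hhhbwXX   [X -> w]
hhhbwXX => hhhbwwX   [X -> w]
hhhbwwX => hhhbwww   [X -> w]

S => hSX => hhSXX => hhhSXXX => hhhbXXX => hhhbwXX => hhhbwwX => hhhbwww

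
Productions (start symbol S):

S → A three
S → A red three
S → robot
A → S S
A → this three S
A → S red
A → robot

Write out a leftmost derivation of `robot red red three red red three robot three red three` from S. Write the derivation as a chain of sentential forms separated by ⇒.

S ⇒ A three   [S → A three]
A three ⇒ S red three   [A → S red]
S red three ⇒ A three red three   [S → A three]
A three red three ⇒ S S three red three   [A → S S]
S S three red three ⇒ A red three S three red three   [S → A red three]
A red three S three red three ⇒ S red red three S three red three   [A → S red]
S red red three S three red three ⇒ A red three red red three S three red three   [S → A red three]
A red three red red three S three red three ⇒ S red red three red red three S three red three   [A → S red]
S red red three red red three S three red three ⇒ robot red red three red red three S three red three   [S → robot]
robot red red three red red three S three red three ⇒ robot red red three red red three robot three red three   [S → robot]

S ⇒ A three ⇒ S red three ⇒ A three red three ⇒ S S three red three ⇒ A red three S three red three ⇒ S red red three S three red three ⇒ A red three red red three S three red three ⇒ S red red three red red three S three red three ⇒ robot red red three red red three S three red three ⇒ robot red red three red red three robot three red three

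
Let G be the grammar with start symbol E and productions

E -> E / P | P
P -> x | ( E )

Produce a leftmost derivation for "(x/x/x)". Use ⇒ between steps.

E ⇒ P ⇒ (E) ⇒ (E/P) ⇒ (E/P/P) ⇒ (P/P/P) ⇒ (x/P/P) ⇒ (x/x/P) ⇒ (x/x/x)

E ⇒ P   [E -> P]
P ⇒ (E)   [P -> ( E )]
(E) ⇒ (E/P)   [E -> E / P]
(E/P) ⇒ (E/P/P)   [E -> E / P]
(E/P/P) ⇒ (P/P/P)   [E -> P]
(P/P/P) ⇒ (x/P/P)   [P -> x]
(x/P/P) ⇒ (x/x/P)   [P -> x]
(x/x/P) ⇒ (x/x/x)   [P -> x]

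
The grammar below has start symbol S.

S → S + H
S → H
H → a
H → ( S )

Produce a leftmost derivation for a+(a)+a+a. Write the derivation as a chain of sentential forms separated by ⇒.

S ⇒ S+H   [S → S + H]
S+H ⇒ S+H+H   [S → S + H]
S+H+H ⇒ S+H+H+H   [S → S + H]
S+H+H+H ⇒ H+H+H+H   [S → H]
H+H+H+H ⇒ a+H+H+H   [H → a]
a+H+H+H ⇒ a+(S)+H+H   [H → ( S )]
a+(S)+H+H ⇒ a+(H)+H+H   [S → H]
a+(H)+H+H ⇒ a+(a)+H+H   [H → a]
a+(a)+H+H ⇒ a+(a)+a+H   [H → a]
a+(a)+a+H ⇒ a+(a)+a+a   [H → a]

S ⇒ S+H ⇒ S+H+H ⇒ S+H+H+H ⇒ H+H+H+H ⇒ a+H+H+H ⇒ a+(S)+H+H ⇒ a+(H)+H+H ⇒ a+(a)+H+H ⇒ a+(a)+a+H ⇒ a+(a)+a+a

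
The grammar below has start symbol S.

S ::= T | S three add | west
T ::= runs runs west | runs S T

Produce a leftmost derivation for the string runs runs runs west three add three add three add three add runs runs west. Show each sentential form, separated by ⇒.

S ⇒ T   [S ::= T]
T ⇒ runs S T   [T ::= runs S T]
runs S T ⇒ runs S three add T   [S ::= S three add]
runs S three add T ⇒ runs S three add three add T   [S ::= S three add]
runs S three add three add T ⇒ runs S three add three add three add T   [S ::= S three add]
runs S three add three add three add T ⇒ runs S three add three add three add three add T   [S ::= S three add]
runs S three add three add three add three add T ⇒ runs T three add three add three add three add T   [S ::= T]
runs T three add three add three add three add T ⇒ runs runs runs west three add three add three add three add T   [T ::= runs runs west]
runs runs runs west three add three add three add three add T ⇒ runs runs runs west three add three add three add three add runs runs west   [T ::= runs runs west]

S ⇒ T ⇒ runs S T ⇒ runs S three add T ⇒ runs S three add three add T ⇒ runs S three add three add three add T ⇒ runs S three add three add three add three add T ⇒ runs T three add three add three add three add T ⇒ runs runs runs west three add three add three add three add T ⇒ runs runs runs west three add three add three add three add runs runs west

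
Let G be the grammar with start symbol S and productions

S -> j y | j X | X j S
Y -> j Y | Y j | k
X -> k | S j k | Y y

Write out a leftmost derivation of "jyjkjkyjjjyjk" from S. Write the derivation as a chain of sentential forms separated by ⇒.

S ⇒ XjS ⇒ SjkjS ⇒ jyjkjS ⇒ jyjkjXjS ⇒ jyjkjYyjS ⇒ jyjkjkyjS ⇒ jyjkjkyjjX ⇒ jyjkjkyjjSjk ⇒ jyjkjkyjjjyjk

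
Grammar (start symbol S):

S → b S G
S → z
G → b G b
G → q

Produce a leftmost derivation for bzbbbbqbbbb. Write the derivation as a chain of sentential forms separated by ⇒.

S ⇒ bSG   [S → b S G]
bSG ⇒ bzG   [S → z]
bzG ⇒ bzbGb   [G → b G b]
bzbGb ⇒ bzbbGbb   [G → b G b]
bzbbGbb ⇒ bzbbbGbbb   [G → b G b]
bzbbbGbbb ⇒ bzbbbbGbbbb   [G → b G b]
bzbbbbGbbbb ⇒ bzbbbbqbbbb   [G → q]

S ⇒ bSG ⇒ bzG ⇒ bzbGb ⇒ bzbbGbb ⇒ bzbbbGbbb ⇒ bzbbbbGbbbb ⇒ bzbbbbqbbbb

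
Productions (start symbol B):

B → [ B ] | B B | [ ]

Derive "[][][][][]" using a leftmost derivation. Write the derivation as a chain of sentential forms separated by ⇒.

B ⇒ BB   [B → B B]
BB ⇒ []B   [B → [ ]]
[]B ⇒ []BB   [B → B B]
[]BB ⇒ [][]B   [B → [ ]]
[][]B ⇒ [][]BB   [B → B B]
[][]BB ⇒ [][][]B   [B → [ ]]
[][][]B ⇒ [][][]BB   [B → B B]
[][][]BB ⇒ [][][][]B   [B → [ ]]
[][][][]B ⇒ [][][][][]   [B → [ ]]

B ⇒ BB ⇒ []B ⇒ []BB ⇒ [][]B ⇒ [][]BB ⇒ [][][]B ⇒ [][][]BB ⇒ [][][][]B ⇒ [][][][][]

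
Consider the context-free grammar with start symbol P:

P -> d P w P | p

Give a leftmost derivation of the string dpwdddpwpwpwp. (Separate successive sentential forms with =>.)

P=>dPwP=>dpwP=>dpwdPwP=>dpwddPwPwP=>dpwdddPwPwPwP=>dpwdddpwPwPwP=>dpwdddpwpwPwP=>dpwdddpwpwpwP=>dpwdddpwpwpwp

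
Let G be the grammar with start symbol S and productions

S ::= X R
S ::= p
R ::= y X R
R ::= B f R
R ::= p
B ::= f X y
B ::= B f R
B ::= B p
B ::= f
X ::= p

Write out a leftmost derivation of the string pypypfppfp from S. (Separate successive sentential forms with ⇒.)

S ⇒ XR   [S ::= X R]
XR ⇒ pR   [X ::= p]
pR ⇒ pyXR   [R ::= y X R]
pyXR ⇒ pypR   [X ::= p]
pypR ⇒ pypyXR   [R ::= y X R]
pypyXR ⇒ pypypR   [X ::= p]
pypypR ⇒ pypypBfR   [R ::= B f R]
pypypBfR ⇒ pypypBpfR   [B ::= B p]
pypypBpfR ⇒ pypypBppfR   [B ::= B p]
pypypBppfR ⇒ pypypfppfR   [B ::= f]
pypypfppfR ⇒ pypypfppfp   [R ::= p]

S⇒XR⇒pR⇒pyXR⇒pypR⇒pypyXR⇒pypypR⇒pypypBfR⇒pypypBpfR⇒pypypBppfR⇒pypypfppfR⇒pypypfppfp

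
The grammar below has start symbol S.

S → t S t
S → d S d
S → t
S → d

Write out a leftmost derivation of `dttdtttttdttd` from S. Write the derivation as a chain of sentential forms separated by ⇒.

S ⇒ dSd   [S → d S d]
dSd ⇒ dtStd   [S → t S t]
dtStd ⇒ dttSttd   [S → t S t]
dttSttd ⇒ dttdSdttd   [S → d S d]
dttdSdttd ⇒ dttdtStdttd   [S → t S t]
dttdtStdttd ⇒ dttdttSttdttd   [S → t S t]
dttdttSttdttd ⇒ dttdtttttdttd   [S → t]

S ⇒ dSd ⇒ dtStd ⇒ dttSttd ⇒ dttdSdttd ⇒ dttdtStdttd ⇒ dttdttSttdttd ⇒ dttdtttttdttd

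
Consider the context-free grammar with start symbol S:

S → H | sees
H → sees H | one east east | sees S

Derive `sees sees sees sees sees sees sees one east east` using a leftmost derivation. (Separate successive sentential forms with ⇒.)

S ⇒ H ⇒ sees S ⇒ sees H ⇒ sees sees H ⇒ sees sees sees S ⇒ sees sees sees H ⇒ sees sees sees sees H ⇒ sees sees sees sees sees S ⇒ sees sees sees sees sees H ⇒ sees sees sees sees sees sees H ⇒ sees sees sees sees sees sees sees H ⇒ sees sees sees sees sees sees sees one east east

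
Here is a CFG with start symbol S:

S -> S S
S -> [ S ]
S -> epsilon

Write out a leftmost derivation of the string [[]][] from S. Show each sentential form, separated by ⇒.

S ⇒ SS   [S -> S S]
SS ⇒ [S]S   [S -> [ S ]]
[S]S ⇒ [[S]]S   [S -> [ S ]]
[[S]]S ⇒ [[]]S   [S -> epsilon]
[[]]S ⇒ [[]][S]   [S -> [ S ]]
[[]][S] ⇒ [[]][]   [S -> epsilon]

S ⇒ SS ⇒ [S]S ⇒ [[S]]S ⇒ [[]]S ⇒ [[]][S] ⇒ [[]][]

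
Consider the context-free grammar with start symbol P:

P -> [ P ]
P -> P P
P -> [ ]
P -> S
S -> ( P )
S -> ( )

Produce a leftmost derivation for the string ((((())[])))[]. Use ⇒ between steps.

P ⇒ PP ⇒ SP ⇒ (P)P ⇒ (S)P ⇒ ((P))P ⇒ ((S))P ⇒ (((P)))P ⇒ (((PP)))P ⇒ (((SP)))P ⇒ ((((P)P)))P ⇒ ((((S)P)))P ⇒ ((((())P)))P ⇒ ((((())[])))P ⇒ ((((())[])))[]

P ⇒ PP   [P -> P P]
PP ⇒ SP   [P -> S]
SP ⇒ (P)P   [S -> ( P )]
(P)P ⇒ (S)P   [P -> S]
(S)P ⇒ ((P))P   [S -> ( P )]
((P))P ⇒ ((S))P   [P -> S]
((S))P ⇒ (((P)))P   [S -> ( P )]
(((P)))P ⇒ (((PP)))P   [P -> P P]
(((PP)))P ⇒ (((SP)))P   [P -> S]
(((SP)))P ⇒ ((((P)P)))P   [S -> ( P )]
((((P)P)))P ⇒ ((((S)P)))P   [P -> S]
((((S)P)))P ⇒ ((((())P)))P   [S -> ( )]
((((())P)))P ⇒ ((((())[])))P   [P -> [ ]]
((((())[])))P ⇒ ((((())[])))[]   [P -> [ ]]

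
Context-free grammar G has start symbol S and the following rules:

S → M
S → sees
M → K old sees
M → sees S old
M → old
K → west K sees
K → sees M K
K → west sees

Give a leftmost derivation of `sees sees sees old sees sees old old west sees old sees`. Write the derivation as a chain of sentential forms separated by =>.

S => M   [S → M]
M => K old sees   [M → K old sees]
K old sees => sees M K old sees   [K → sees M K]
sees M K old sees => sees sees S old K old sees   [M → sees S old]
sees sees S old K old sees => sees sees sees old K old sees   [S → sees]
sees sees sees old K old sees => sees sees sees old sees M K old sees   [K → sees M K]
sees sees sees old sees M K old sees => sees sees sees old sees sees S old K old sees   [M → sees S old]
sees sees sees old sees sees S old K old sees => sees sees sees old sees sees M old K old sees   [S → M]
sees sees sees old sees sees M old K old sees => sees sees sees old sees sees old old K old sees   [M → old]
sees sees sees old sees sees old old K old sees => sees sees sees old sees sees old old west sees old sees   [K → west sees]

S => M => K old sees => sees M K old sees => sees sees S old K old sees => sees sees sees old K old sees => sees sees sees old sees M K old sees => sees sees sees old sees sees S old K old sees => sees sees sees old sees sees M old K old sees => sees sees sees old sees sees old old K old sees => sees sees sees old sees sees old old west sees old sees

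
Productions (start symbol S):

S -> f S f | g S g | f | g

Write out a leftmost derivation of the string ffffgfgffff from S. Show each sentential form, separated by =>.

S => fSf   [S -> f S f]
fSf => ffSff   [S -> f S f]
ffSff => fffSfff   [S -> f S f]
fffSfff => ffffSffff   [S -> f S f]
ffffSffff => ffffgSgffff   [S -> g S g]
ffffgSgffff => ffffgfgffff   [S -> f]

S=>fSf=>ffSff=>fffSfff=>ffffSffff=>ffffgSgffff=>ffffgfgffff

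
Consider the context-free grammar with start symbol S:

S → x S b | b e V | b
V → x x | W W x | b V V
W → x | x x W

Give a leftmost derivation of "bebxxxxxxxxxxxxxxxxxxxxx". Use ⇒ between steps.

S ⇒ beV ⇒ bebVV ⇒ bebWWxV ⇒ bebxxWWxV ⇒ bebxxxxWWxV ⇒ bebxxxxxxWWxV ⇒ bebxxxxxxxxWWxV ⇒ bebxxxxxxxxxxWWxV ⇒ bebxxxxxxxxxxxxWWxV ⇒ bebxxxxxxxxxxxxxxWWxV ⇒ bebxxxxxxxxxxxxxxxWxV ⇒ bebxxxxxxxxxxxxxxxxxWxV ⇒ bebxxxxxxxxxxxxxxxxxxxV ⇒ bebxxxxxxxxxxxxxxxxxxxxx

S ⇒ beV   [S → b e V]
beV ⇒ bebVV   [V → b V V]
bebVV ⇒ bebWWxV   [V → W W x]
bebWWxV ⇒ bebxxWWxV   [W → x x W]
bebxxWWxV ⇒ bebxxxxWWxV   [W → x x W]
bebxxxxWWxV ⇒ bebxxxxxxWWxV   [W → x x W]
bebxxxxxxWWxV ⇒ bebxxxxxxxxWWxV   [W → x x W]
bebxxxxxxxxWWxV ⇒ bebxxxxxxxxxxWWxV   [W → x x W]
bebxxxxxxxxxxWWxV ⇒ bebxxxxxxxxxxxxWWxV   [W → x x W]
bebxxxxxxxxxxxxWWxV ⇒ bebxxxxxxxxxxxxxxWWxV   [W → x x W]
bebxxxxxxxxxxxxxxWWxV ⇒ bebxxxxxxxxxxxxxxxWxV   [W → x]
bebxxxxxxxxxxxxxxxWxV ⇒ bebxxxxxxxxxxxxxxxxxWxV   [W → x x W]
bebxxxxxxxxxxxxxxxxxWxV ⇒ bebxxxxxxxxxxxxxxxxxxxV   [W → x]
bebxxxxxxxxxxxxxxxxxxxV ⇒ bebxxxxxxxxxxxxxxxxxxxxx   [V → x x]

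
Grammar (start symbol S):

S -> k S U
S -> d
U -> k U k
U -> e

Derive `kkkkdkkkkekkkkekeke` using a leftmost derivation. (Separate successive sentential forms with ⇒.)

S ⇒ kSU   [S -> k S U]
kSU ⇒ kkSUU   [S -> k S U]
kkSUU ⇒ kkkSUUU   [S -> k S U]
kkkSUUU ⇒ kkkkSUUUU   [S -> k S U]
kkkkSUUUU ⇒ kkkkdUUUU   [S -> d]
kkkkdUUUU ⇒ kkkkdkUkUUU   [U -> k U k]
kkkkdkUkUUU ⇒ kkkkdkkUkkUUU   [U -> k U k]
kkkkdkkUkkUUU ⇒ kkkkdkkkUkkkUUU   [U -> k U k]
kkkkdkkkUkkkUUU ⇒ kkkkdkkkkUkkkkUUU   [U -> k U k]
kkkkdkkkkUkkkkUUU ⇒ kkkkdkkkkekkkkUUU   [U -> e]
kkkkdkkkkekkkkUUU ⇒ kkkkdkkkkekkkkeUU   [U -> e]
kkkkdkkkkekkkkeUU ⇒ kkkkdkkkkekkkkekUkU   [U -> k U k]
kkkkdkkkkekkkkekUkU ⇒ kkkkdkkkkekkkkekekU   [U -> e]
kkkkdkkkkekkkkekekU ⇒ kkkkdkkkkekkkkekeke   [U -> e]

S ⇒ kSU ⇒ kkSUU ⇒ kkkSUUU ⇒ kkkkSUUUU ⇒ kkkkdUUUU ⇒ kkkkdkUkUUU ⇒ kkkkdkkUkkUUU ⇒ kkkkdkkkUkkkUUU ⇒ kkkkdkkkkUkkkkUUU ⇒ kkkkdkkkkekkkkUUU ⇒ kkkkdkkkkekkkkeUU ⇒ kkkkdkkkkekkkkekUkU ⇒ kkkkdkkkkekkkkekekU ⇒ kkkkdkkkkekkkkekeke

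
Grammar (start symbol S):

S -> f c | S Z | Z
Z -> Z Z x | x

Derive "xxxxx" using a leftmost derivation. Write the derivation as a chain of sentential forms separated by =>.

S => SZ   [S -> S Z]
SZ => SZZ   [S -> S Z]
SZZ => ZZZ   [S -> Z]
ZZZ => xZZ   [Z -> x]
xZZ => xxZ   [Z -> x]
xxZ => xxZZx   [Z -> Z Z x]
xxZZx => xxxZx   [Z -> x]
xxxZx => xxxxx   [Z -> x]

S => SZ => SZZ => ZZZ => xZZ => xxZ => xxZZx => xxxZx => xxxxx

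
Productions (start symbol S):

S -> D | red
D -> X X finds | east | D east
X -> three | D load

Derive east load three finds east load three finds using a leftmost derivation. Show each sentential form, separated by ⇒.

S ⇒ D ⇒ X X finds ⇒ D load X finds ⇒ D east load X finds ⇒ X X finds east load X finds ⇒ D load X finds east load X finds ⇒ east load X finds east load X finds ⇒ east load three finds east load X finds ⇒ east load three finds east load three finds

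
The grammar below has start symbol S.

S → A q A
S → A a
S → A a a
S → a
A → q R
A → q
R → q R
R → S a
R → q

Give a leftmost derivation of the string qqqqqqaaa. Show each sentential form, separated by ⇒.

S ⇒ Aaa ⇒ qRaa ⇒ qqRaa ⇒ qqqRaa ⇒ qqqSaaa ⇒ qqqAqAaaa ⇒ qqqqqAaaa ⇒ qqqqqqaaa

S ⇒ Aaa   [S → A a a]
Aaa ⇒ qRaa   [A → q R]
qRaa ⇒ qqRaa   [R → q R]
qqRaa ⇒ qqqRaa   [R → q R]
qqqRaa ⇒ qqqSaaa   [R → S a]
qqqSaaa ⇒ qqqAqAaaa   [S → A q A]
qqqAqAaaa ⇒ qqqqqAaaa   [A → q]
qqqqqAaaa ⇒ qqqqqqaaa   [A → q]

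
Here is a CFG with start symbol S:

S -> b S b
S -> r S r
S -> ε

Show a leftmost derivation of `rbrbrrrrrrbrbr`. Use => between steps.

S => rSr   [S -> r S r]
rSr => rbSbr   [S -> b S b]
rbSbr => rbrSrbr   [S -> r S r]
rbrSrbr => rbrbSbrbr   [S -> b S b]
rbrbSbrbr => rbrbrSrbrbr   [S -> r S r]
rbrbrSrbrbr => rbrbrrSrrbrbr   [S -> r S r]
rbrbrrSrrbrbr => rbrbrrrSrrrbrbr   [S -> r S r]
rbrbrrrSrrrbrbr => rbrbrrrrrrbrbr   [S -> ε]

S => rSr => rbSbr => rbrSrbr => rbrbSbrbr => rbrbrSrbrbr => rbrbrrSrrbrbr => rbrbrrrSrrrbrbr => rbrbrrrrrrbrbr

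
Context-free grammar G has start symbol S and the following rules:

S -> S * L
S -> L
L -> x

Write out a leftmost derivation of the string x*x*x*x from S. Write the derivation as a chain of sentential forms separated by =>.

S=>S*L=>S*L*L=>S*L*L*L=>L*L*L*L=>x*L*L*L=>x*x*L*L=>x*x*x*L=>x*x*x*x

S => S*L   [S -> S * L]
S*L => S*L*L   [S -> S * L]
S*L*L => S*L*L*L   [S -> S * L]
S*L*L*L => L*L*L*L   [S -> L]
L*L*L*L => x*L*L*L   [L -> x]
x*L*L*L => x*x*L*L   [L -> x]
x*x*L*L => x*x*x*L   [L -> x]
x*x*x*L => x*x*x*x   [L -> x]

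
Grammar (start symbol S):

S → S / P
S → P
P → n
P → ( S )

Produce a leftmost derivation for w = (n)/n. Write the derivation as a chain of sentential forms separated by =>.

S => S/P => P/P => (S)/P => (P)/P => (n)/P => (n)/n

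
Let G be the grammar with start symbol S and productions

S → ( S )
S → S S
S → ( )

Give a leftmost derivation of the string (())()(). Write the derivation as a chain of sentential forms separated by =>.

S => SS   [S → S S]
SS => SSS   [S → S S]
SSS => (S)SS   [S → ( S )]
(S)SS => (())SS   [S → ( )]
(())SS => (())()S   [S → ( )]
(())()S => (())()()   [S → ( )]

S => SS => SSS => (S)SS => (())SS => (())()S => (())()()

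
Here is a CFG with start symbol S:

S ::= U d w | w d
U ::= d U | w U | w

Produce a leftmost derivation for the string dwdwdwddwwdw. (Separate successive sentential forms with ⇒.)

S ⇒ Udw   [S ::= U d w]
Udw ⇒ dUdw   [U ::= d U]
dUdw ⇒ dwUdw   [U ::= w U]
dwUdw ⇒ dwdUdw   [U ::= d U]
dwdUdw ⇒ dwdwUdw   [U ::= w U]
dwdwUdw ⇒ dwdwdUdw   [U ::= d U]
dwdwdUdw ⇒ dwdwdwUdw   [U ::= w U]
dwdwdwUdw ⇒ dwdwdwdUdw   [U ::= d U]
dwdwdwdUdw ⇒ dwdwdwddUdw   [U ::= d U]
dwdwdwddUdw ⇒ dwdwdwddwUdw   [U ::= w U]
dwdwdwddwUdw ⇒ dwdwdwddwwdw   [U ::= w]

S ⇒ Udw ⇒ dUdw ⇒ dwUdw ⇒ dwdUdw ⇒ dwdwUdw ⇒ dwdwdUdw ⇒ dwdwdwUdw ⇒ dwdwdwdUdw ⇒ dwdwdwddUdw ⇒ dwdwdwddwUdw ⇒ dwdwdwddwwdw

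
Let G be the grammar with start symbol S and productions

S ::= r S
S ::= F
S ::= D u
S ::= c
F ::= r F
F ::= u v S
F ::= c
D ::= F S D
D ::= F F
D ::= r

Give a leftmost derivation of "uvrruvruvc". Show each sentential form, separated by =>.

S=>F=>uvS=>uvrS=>uvrrS=>uvrrF=>uvrruvS=>uvrruvF=>uvrruvrF=>uvrruvruvS=>uvrruvruvF=>uvrruvruvc

S => F   [S ::= F]
F => uvS   [F ::= u v S]
uvS => uvrS   [S ::= r S]
uvrS => uvrrS   [S ::= r S]
uvrrS => uvrrF   [S ::= F]
uvrrF => uvrruvS   [F ::= u v S]
uvrruvS => uvrruvF   [S ::= F]
uvrruvF => uvrruvrF   [F ::= r F]
uvrruvrF => uvrruvruvS   [F ::= u v S]
uvrruvruvS => uvrruvruvF   [S ::= F]
uvrruvruvF => uvrruvruvc   [F ::= c]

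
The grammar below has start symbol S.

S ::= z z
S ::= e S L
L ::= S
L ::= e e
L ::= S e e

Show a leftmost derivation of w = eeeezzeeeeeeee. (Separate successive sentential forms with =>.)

S=>eSL=>eeSLL=>eeeSLLL=>eeeeSLLLL=>eeeezzLLLL=>eeeezzeeLLL=>eeeezzeeeeLL=>eeeezzeeeeeeL=>eeeezzeeeeeeee

S => eSL   [S ::= e S L]
eSL => eeSLL   [S ::= e S L]
eeSLL => eeeSLLL   [S ::= e S L]
eeeSLLL => eeeeSLLLL   [S ::= e S L]
eeeeSLLLL => eeeezzLLLL   [S ::= z z]
eeeezzLLLL => eeeezzeeLLL   [L ::= e e]
eeeezzeeLLL => eeeezzeeeeLL   [L ::= e e]
eeeezzeeeeLL => eeeezzeeeeeeL   [L ::= e e]
eeeezzeeeeeeL => eeeezzeeeeeeee   [L ::= e e]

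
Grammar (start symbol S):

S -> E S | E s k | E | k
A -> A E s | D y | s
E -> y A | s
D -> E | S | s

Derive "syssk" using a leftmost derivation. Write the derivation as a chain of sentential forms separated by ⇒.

S ⇒ ES   [S -> E S]
ES ⇒ sS   [E -> s]
sS ⇒ sEsk   [S -> E s k]
sEsk ⇒ syAsk   [E -> y A]
syAsk ⇒ syssk   [A -> s]

S ⇒ ES ⇒ sS ⇒ sEsk ⇒ syAsk ⇒ syssk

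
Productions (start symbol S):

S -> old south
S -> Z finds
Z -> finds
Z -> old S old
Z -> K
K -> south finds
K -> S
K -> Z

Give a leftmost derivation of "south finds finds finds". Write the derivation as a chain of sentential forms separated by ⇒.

S ⇒ Z finds ⇒ K finds ⇒ S finds ⇒ Z finds finds ⇒ K finds finds ⇒ south finds finds finds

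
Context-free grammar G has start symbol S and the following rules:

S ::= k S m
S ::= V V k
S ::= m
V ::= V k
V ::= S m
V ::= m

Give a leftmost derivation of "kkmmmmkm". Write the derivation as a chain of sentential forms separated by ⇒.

S ⇒ kSm   [S ::= k S m]
kSm ⇒ kVVkm   [S ::= V V k]
kVVkm ⇒ kSmVkm   [V ::= S m]
kSmVkm ⇒ kkSmmVkm   [S ::= k S m]
kkSmmVkm ⇒ kkmmmVkm   [S ::= m]
kkmmmVkm ⇒ kkmmmmkm   [V ::= m]

S ⇒ kSm ⇒ kVVkm ⇒ kSmVkm ⇒ kkSmmVkm ⇒ kkmmmVkm ⇒ kkmmmmkm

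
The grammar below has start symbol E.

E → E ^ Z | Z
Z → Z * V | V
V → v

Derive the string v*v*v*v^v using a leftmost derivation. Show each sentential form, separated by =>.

E=>E^Z=>Z^Z=>Z*V^Z=>Z*V*V^Z=>Z*V*V*V^Z=>V*V*V*V^Z=>v*V*V*V^Z=>v*v*V*V^Z=>v*v*v*V^Z=>v*v*v*v^Z=>v*v*v*v^V=>v*v*v*v^v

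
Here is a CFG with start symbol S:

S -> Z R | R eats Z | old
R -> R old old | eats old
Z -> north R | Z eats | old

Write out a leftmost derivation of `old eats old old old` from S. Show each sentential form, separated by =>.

S => Z R => old R => old R old old => old eats old old old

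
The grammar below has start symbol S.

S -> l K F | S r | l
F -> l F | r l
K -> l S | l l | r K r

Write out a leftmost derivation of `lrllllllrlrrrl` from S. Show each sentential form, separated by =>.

S => lKF => lrKrF => lrlSrF => lrlSrrF => lrllKFrrF => lrllllFrrF => lrlllllFrrF => lrllllllFrrF => lrllllllrlrrF => lrllllllrlrrrl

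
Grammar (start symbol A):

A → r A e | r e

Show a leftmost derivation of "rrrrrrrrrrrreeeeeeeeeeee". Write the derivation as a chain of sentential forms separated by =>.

A=>rAe=>rrAee=>rrrAeee=>rrrrAeeee=>rrrrrAeeeee=>rrrrrrAeeeeee=>rrrrrrrAeeeeeee=>rrrrrrrrAeeeeeeee=>rrrrrrrrrAeeeeeeeee=>rrrrrrrrrrAeeeeeeeeee=>rrrrrrrrrrrAeeeeeeeeeee=>rrrrrrrrrrrreeeeeeeeeeee

A => rAe   [A → r A e]
rAe => rrAee   [A → r A e]
rrAee => rrrAeee   [A → r A e]
rrrAeee => rrrrAeeee   [A → r A e]
rrrrAeeee => rrrrrAeeeee   [A → r A e]
rrrrrAeeeee => rrrrrrAeeeeee   [A → r A e]
rrrrrrAeeeeee => rrrrrrrAeeeeeee   [A → r A e]
rrrrrrrAeeeeeee => rrrrrrrrAeeeeeeee   [A → r A e]
rrrrrrrrAeeeeeeee => rrrrrrrrrAeeeeeeeee   [A → r A e]
rrrrrrrrrAeeeeeeeee => rrrrrrrrrrAeeeeeeeeee   [A → r A e]
rrrrrrrrrrAeeeeeeeeee => rrrrrrrrrrrAeeeeeeeeeee   [A → r A e]
rrrrrrrrrrrAeeeeeeeeeee => rrrrrrrrrrrreeeeeeeeeeee   [A → r e]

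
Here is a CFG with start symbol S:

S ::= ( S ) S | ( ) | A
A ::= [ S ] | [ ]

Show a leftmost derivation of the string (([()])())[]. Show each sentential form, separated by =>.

S=>(S)S=>((S)S)S=>((A)S)S=>(([S])S)S=>(([()])S)S=>(([()])())S=>(([()])())A=>(([()])())[]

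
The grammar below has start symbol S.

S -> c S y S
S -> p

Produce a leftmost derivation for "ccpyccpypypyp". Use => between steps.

S => cSyS   [S -> c S y S]
cSyS => ccSySyS   [S -> c S y S]
ccSySyS => ccpySyS   [S -> p]
ccpySyS => ccpycSySyS   [S -> c S y S]
ccpycSySyS => ccpyccSySySyS   [S -> c S y S]
ccpyccSySySyS => ccpyccpySySyS   [S -> p]
ccpyccpySySyS => ccpyccpypySyS   [S -> p]
ccpyccpypySyS => ccpyccpypypyS   [S -> p]
ccpyccpypypyS => ccpyccpypypyp   [S -> p]

S=>cSyS=>ccSySyS=>ccpySyS=>ccpycSySyS=>ccpyccSySySyS=>ccpyccpySySyS=>ccpyccpypySyS=>ccpyccpypypyS=>ccpyccpypypyp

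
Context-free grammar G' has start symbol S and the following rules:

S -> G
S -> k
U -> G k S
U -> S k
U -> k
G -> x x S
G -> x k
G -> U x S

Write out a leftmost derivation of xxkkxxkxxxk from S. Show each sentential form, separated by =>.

S => G => UxS => GkSxS => xxSkSxS => xxkkSxS => xxkkGxS => xxkkxxSxS => xxkkxxkxS => xxkkxxkxG => xxkkxxkxxxS => xxkkxxkxxxk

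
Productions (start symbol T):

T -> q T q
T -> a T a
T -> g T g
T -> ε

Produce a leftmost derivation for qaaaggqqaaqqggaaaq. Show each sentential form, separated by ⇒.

T ⇒ qTq ⇒ qaTaq ⇒ qaaTaaq ⇒ qaaaTaaaq ⇒ qaaagTgaaaq ⇒ qaaaggTggaaaq ⇒ qaaaggqTqggaaaq ⇒ qaaaggqqTqqggaaaq ⇒ qaaaggqqaTaqqggaaaq ⇒ qaaaggqqaaqqggaaaq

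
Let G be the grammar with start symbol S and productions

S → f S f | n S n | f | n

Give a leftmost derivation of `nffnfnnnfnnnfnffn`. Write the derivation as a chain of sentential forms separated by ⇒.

S ⇒ nSn ⇒ nfSfn ⇒ nffSffn ⇒ nffnSnffn ⇒ nffnfSfnffn ⇒ nffnfnSnfnffn ⇒ nffnfnnSnnfnffn ⇒ nffnfnnnSnnnfnffn ⇒ nffnfnnnfnnnfnffn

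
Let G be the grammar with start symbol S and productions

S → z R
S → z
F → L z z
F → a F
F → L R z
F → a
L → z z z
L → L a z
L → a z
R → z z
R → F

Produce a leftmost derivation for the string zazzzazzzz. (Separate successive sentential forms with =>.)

S => zR => zF => zaF => zaLRz => zaLazRz => zazzzazRz => zazzzazzzz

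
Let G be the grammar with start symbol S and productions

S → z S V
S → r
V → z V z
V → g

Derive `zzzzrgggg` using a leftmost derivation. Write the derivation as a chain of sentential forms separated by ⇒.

S ⇒ zSV   [S → z S V]
zSV ⇒ zzSVV   [S → z S V]
zzSVV ⇒ zzzSVVV   [S → z S V]
zzzSVVV ⇒ zzzzSVVVV   [S → z S V]
zzzzSVVVV ⇒ zzzzrVVVV   [S → r]
zzzzrVVVV ⇒ zzzzrgVVV   [V → g]
zzzzrgVVV ⇒ zzzzrggVV   [V → g]
zzzzrggVV ⇒ zzzzrgggV   [V → g]
zzzzrgggV ⇒ zzzzrgggg   [V → g]

S⇒zSV⇒zzSVV⇒zzzSVVV⇒zzzzSVVVV⇒zzzzrVVVV⇒zzzzrgVVV⇒zzzzrggVV⇒zzzzrgggV⇒zzzzrgggg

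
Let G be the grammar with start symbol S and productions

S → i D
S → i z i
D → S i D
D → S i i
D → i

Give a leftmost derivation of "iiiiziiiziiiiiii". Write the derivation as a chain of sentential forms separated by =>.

S => iD => iSii => iiDii => iiSiiii => iiiDiiii => iiiSiDiiii => iiiiziiDiiii => iiiiziiSiDiiii => iiiiziiiziiDiiii => iiiiziiiziiiiiii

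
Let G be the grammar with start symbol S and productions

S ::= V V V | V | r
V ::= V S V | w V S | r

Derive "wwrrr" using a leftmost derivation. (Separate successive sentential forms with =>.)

S => V   [S ::= V]
V => wVS   [V ::= w V S]
wVS => wwVSS   [V ::= w V S]
wwVSS => wwrSS   [V ::= r]
wwrSS => wwrrS   [S ::= r]
wwrrS => wwrrr   [S ::= r]

S=>V=>wVS=>wwVSS=>wwrSS=>wwrrS=>wwrrr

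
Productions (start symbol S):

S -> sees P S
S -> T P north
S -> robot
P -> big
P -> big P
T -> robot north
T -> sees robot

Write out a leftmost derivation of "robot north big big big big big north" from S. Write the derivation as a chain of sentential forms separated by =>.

S => T P north   [S -> T P north]
T P north => robot north P north   [T -> robot north]
robot north P north => robot north big P north   [P -> big P]
robot north big P north => robot north big big P north   [P -> big P]
robot north big big P north => robot north big big big P north   [P -> big P]
robot north big big big P north => robot north big big big big P north   [P -> big P]
robot north big big big big P north => robot north big big big big big north   [P -> big]

S => T P north => robot north P north => robot north big P north => robot north big big P north => robot north big big big P north => robot north big big big big P north => robot north big big big big big north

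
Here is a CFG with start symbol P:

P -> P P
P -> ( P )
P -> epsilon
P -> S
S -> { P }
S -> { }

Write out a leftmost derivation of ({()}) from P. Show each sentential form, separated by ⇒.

P ⇒ (P)   [P -> ( P )]
(P) ⇒ (S)   [P -> S]
(S) ⇒ ({P})   [S -> { P }]
({P}) ⇒ ({PP})   [P -> P P]
({PP}) ⇒ ({PPP})   [P -> P P]
({PPP}) ⇒ ({(P)PP})   [P -> ( P )]
({(P)PP}) ⇒ ({()PP})   [P -> epsilon]
({()PP}) ⇒ ({()P})   [P -> epsilon]
({()P}) ⇒ ({()})   [P -> epsilon]

P ⇒ (P) ⇒ (S) ⇒ ({P}) ⇒ ({PP}) ⇒ ({PPP}) ⇒ ({(P)PP}) ⇒ ({()PP}) ⇒ ({()P}) ⇒ ({()})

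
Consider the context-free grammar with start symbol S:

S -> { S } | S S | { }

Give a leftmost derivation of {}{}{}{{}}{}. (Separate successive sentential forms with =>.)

S => SS => SSS => {}SS => {}SSS => {}SSSS => {}{}SSS => {}{}{}SS => {}{}{}{S}S => {}{}{}{{}}S => {}{}{}{{}}{}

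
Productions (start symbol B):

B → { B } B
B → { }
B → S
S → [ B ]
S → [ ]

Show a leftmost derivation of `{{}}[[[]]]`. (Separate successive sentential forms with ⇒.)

B⇒{B}B⇒{{}}B⇒{{}}S⇒{{}}[B]⇒{{}}[S]⇒{{}}[[B]]⇒{{}}[[S]]⇒{{}}[[[]]]

B ⇒ {B}B   [B → { B } B]
{B}B ⇒ {{}}B   [B → { }]
{{}}B ⇒ {{}}S   [B → S]
{{}}S ⇒ {{}}[B]   [S → [ B ]]
{{}}[B] ⇒ {{}}[S]   [B → S]
{{}}[S] ⇒ {{}}[[B]]   [S → [ B ]]
{{}}[[B]] ⇒ {{}}[[S]]   [B → S]
{{}}[[S]] ⇒ {{}}[[[]]]   [S → [ ]]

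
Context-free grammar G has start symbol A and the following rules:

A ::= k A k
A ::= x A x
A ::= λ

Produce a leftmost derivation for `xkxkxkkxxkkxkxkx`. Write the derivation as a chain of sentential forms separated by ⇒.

A ⇒ xAx   [A ::= x A x]
xAx ⇒ xkAkx   [A ::= k A k]
xkAkx ⇒ xkxAxkx   [A ::= x A x]
xkxAxkx ⇒ xkxkAkxkx   [A ::= k A k]
xkxkAkxkx ⇒ xkxkxAxkxkx   [A ::= x A x]
xkxkxAxkxkx ⇒ xkxkxkAkxkxkx   [A ::= k A k]
xkxkxkAkxkxkx ⇒ xkxkxkkAkkxkxkx   [A ::= k A k]
xkxkxkkAkkxkxkx ⇒ xkxkxkkxAxkkxkxkx   [A ::= x A x]
xkxkxkkxAxkkxkxkx ⇒ xkxkxkkxxkkxkxkx   [A ::= λ]

A ⇒ xAx ⇒ xkAkx ⇒ xkxAxkx ⇒ xkxkAkxkx ⇒ xkxkxAxkxkx ⇒ xkxkxkAkxkxkx ⇒ xkxkxkkAkkxkxkx ⇒ xkxkxkkxAxkkxkxkx ⇒ xkxkxkkxxkkxkxkx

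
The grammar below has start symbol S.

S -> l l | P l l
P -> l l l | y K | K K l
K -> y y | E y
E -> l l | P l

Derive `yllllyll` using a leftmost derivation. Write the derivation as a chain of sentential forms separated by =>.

S => Pll   [S -> P l l]
Pll => yKll   [P -> y K]
yKll => yEyll   [K -> E y]
yEyll => yPlyll   [E -> P l]
yPlyll => yllllyll   [P -> l l l]

S => Pll => yKll => yEyll => yPlyll => yllllyll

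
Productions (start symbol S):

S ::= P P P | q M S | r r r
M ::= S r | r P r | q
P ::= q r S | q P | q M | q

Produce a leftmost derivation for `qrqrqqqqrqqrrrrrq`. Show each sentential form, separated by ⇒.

S⇒qMS⇒qrPrS⇒qrqrS⇒qrqrPPP⇒qrqrqMPP⇒qrqrqqPP⇒qrqrqqqMP⇒qrqrqqqSrP⇒qrqrqqqqMSrP⇒qrqrqqqqrPrSrP⇒qrqrqqqqrqMrSrP⇒qrqrqqqqrqqrSrP⇒qrqrqqqqrqqrrrrrP⇒qrqrqqqqrqqrrrrrq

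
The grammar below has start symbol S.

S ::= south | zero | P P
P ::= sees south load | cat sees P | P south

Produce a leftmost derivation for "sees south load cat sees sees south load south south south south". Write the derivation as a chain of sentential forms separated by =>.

S => P P   [S ::= P P]
P P => sees south load P   [P ::= sees south load]
sees south load P => sees south load P south   [P ::= P south]
sees south load P south => sees south load P south south   [P ::= P south]
sees south load P south south => sees south load P south south south   [P ::= P south]
sees south load P south south south => sees south load P south south south south   [P ::= P south]
sees south load P south south south south => sees south load cat sees P south south south south   [P ::= cat sees P]
sees south load cat sees P south south south south => sees south load cat sees sees south load south south south south   [P ::= sees south load]

S => P P => sees south load P => sees south load P south => sees south load P south south => sees south load P south south south => sees south load P south south south south => sees south load cat sees P south south south south => sees south load cat sees sees south load south south south south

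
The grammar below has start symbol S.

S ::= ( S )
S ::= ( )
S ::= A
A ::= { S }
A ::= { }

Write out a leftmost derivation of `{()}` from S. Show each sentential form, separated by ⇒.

S ⇒ A ⇒ {S} ⇒ {()}

S ⇒ A   [S ::= A]
A ⇒ {S}   [A ::= { S }]
{S} ⇒ {()}   [S ::= ( )]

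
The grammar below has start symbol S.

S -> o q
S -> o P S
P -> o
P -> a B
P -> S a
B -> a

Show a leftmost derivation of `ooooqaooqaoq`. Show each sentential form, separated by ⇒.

S ⇒ oPS   [S -> o P S]
oPS ⇒ ooS   [P -> o]
ooS ⇒ oooPS   [S -> o P S]
oooPS ⇒ oooSaS   [P -> S a]
oooSaS ⇒ ooooqaS   [S -> o q]
ooooqaS ⇒ ooooqaoPS   [S -> o P S]
ooooqaoPS ⇒ ooooqaoSaS   [P -> S a]
ooooqaoSaS ⇒ ooooqaooqaS   [S -> o q]
ooooqaooqaS ⇒ ooooqaooqaoq   [S -> o q]

S ⇒ oPS ⇒ ooS ⇒ oooPS ⇒ oooSaS ⇒ ooooqaS ⇒ ooooqaoPS ⇒ ooooqaoSaS ⇒ ooooqaooqaS ⇒ ooooqaooqaoq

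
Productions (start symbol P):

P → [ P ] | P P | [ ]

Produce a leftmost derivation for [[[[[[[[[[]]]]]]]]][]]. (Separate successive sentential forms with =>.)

P => [P]   [P → [ P ]]
[P] => [PP]   [P → P P]
[PP] => [[P]P]   [P → [ P ]]
[[P]P] => [[[P]]P]   [P → [ P ]]
[[[P]]P] => [[[[P]]]P]   [P → [ P ]]
[[[[P]]]P] => [[[[[P]]]]P]   [P → [ P ]]
[[[[[P]]]]P] => [[[[[[P]]]]]P]   [P → [ P ]]
[[[[[[P]]]]]P] => [[[[[[[P]]]]]]P]   [P → [ P ]]
[[[[[[[P]]]]]]P] => [[[[[[[[P]]]]]]]P]   [P → [ P ]]
[[[[[[[[P]]]]]]]P] => [[[[[[[[[P]]]]]]]]P]   [P → [ P ]]
[[[[[[[[[P]]]]]]]]P] => [[[[[[[[[[]]]]]]]]]P]   [P → [ ]]
[[[[[[[[[[]]]]]]]]]P] => [[[[[[[[[[]]]]]]]]][]]   [P → [ ]]

P => [P] => [PP] => [[P]P] => [[[P]]P] => [[[[P]]]P] => [[[[[P]]]]P] => [[[[[[P]]]]]P] => [[[[[[[P]]]]]]P] => [[[[[[[[P]]]]]]]P] => [[[[[[[[[P]]]]]]]]P] => [[[[[[[[[[]]]]]]]]]P] => [[[[[[[[[[]]]]]]]]][]]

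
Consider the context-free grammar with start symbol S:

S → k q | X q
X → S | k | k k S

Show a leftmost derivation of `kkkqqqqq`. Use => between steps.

S => Xq   [S → X q]
Xq => Sq   [X → S]
Sq => Xqq   [S → X q]
Xqq => Sqq   [X → S]
Sqq => Xqqq   [S → X q]
Xqqq => Sqqq   [X → S]
Sqqq => Xqqqq   [S → X q]
Xqqqq => kkSqqqq   [X → k k S]
kkSqqqq => kkkqqqqq   [S → k q]

S => Xq => Sq => Xqq => Sqq => Xqqq => Sqqq => Xqqqq => kkSqqqq => kkkqqqqq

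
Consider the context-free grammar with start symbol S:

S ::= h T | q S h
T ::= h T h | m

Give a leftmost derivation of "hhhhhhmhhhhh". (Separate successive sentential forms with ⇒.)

S ⇒ hT   [S ::= h T]
hT ⇒ hhTh   [T ::= h T h]
hhTh ⇒ hhhThh   [T ::= h T h]
hhhThh ⇒ hhhhThhh   [T ::= h T h]
hhhhThhh ⇒ hhhhhThhhh   [T ::= h T h]
hhhhhThhhh ⇒ hhhhhhThhhhh   [T ::= h T h]
hhhhhhThhhhh ⇒ hhhhhhmhhhhh   [T ::= m]

S ⇒ hT ⇒ hhTh ⇒ hhhThh ⇒ hhhhThhh ⇒ hhhhhThhhh ⇒ hhhhhhThhhhh ⇒ hhhhhhmhhhhh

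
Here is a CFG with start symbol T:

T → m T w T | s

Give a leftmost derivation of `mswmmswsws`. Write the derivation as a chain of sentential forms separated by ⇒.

T ⇒ mTwT   [T → m T w T]
mTwT ⇒ mswT   [T → s]
mswT ⇒ mswmTwT   [T → m T w T]
mswmTwT ⇒ mswmmTwTwT   [T → m T w T]
mswmmTwTwT ⇒ mswmmswTwT   [T → s]
mswmmswTwT ⇒ mswmmswswT   [T → s]
mswmmswswT ⇒ mswmmswsws   [T → s]

T ⇒ mTwT ⇒ mswT ⇒ mswmTwT ⇒ mswmmTwTwT ⇒ mswmmswTwT ⇒ mswmmswswT ⇒ mswmmswsws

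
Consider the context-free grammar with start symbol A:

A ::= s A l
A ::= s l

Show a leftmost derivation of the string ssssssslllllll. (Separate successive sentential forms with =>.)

A => sAl => ssAll => sssAlll => ssssAllll => sssssAlllll => ssssssAllllll => ssssssslllllll

A => sAl   [A ::= s A l]
sAl => ssAll   [A ::= s A l]
ssAll => sssAlll   [A ::= s A l]
sssAlll => ssssAllll   [A ::= s A l]
ssssAllll => sssssAlllll   [A ::= s A l]
sssssAlllll => ssssssAllllll   [A ::= s A l]
ssssssAllllll => ssssssslllllll   [A ::= s l]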